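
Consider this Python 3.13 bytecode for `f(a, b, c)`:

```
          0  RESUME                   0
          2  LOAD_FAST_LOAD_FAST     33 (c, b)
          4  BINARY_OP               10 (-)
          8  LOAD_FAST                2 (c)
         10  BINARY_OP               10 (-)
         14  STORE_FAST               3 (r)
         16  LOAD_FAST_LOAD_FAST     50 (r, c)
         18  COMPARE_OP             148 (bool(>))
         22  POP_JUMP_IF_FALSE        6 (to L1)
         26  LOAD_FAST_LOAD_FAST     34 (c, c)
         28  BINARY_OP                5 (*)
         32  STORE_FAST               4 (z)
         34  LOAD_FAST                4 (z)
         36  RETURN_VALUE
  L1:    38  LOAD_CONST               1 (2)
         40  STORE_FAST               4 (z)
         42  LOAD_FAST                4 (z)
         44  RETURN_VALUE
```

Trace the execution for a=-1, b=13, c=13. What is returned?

LOAD_FAST_LOAD_FAST c,b → push 13,13. Stack: [13, 13]
BINARY_OP - → 13 - 13 = 0. Stack: [0]
LOAD_FAST c → push 13. Stack: [0, 13]
BINARY_OP - → 0 - 13 = -13. Stack: [-13]
STORE_FAST r → r=-13. Stack: []
LOAD_FAST_LOAD_FAST r,c → push -13,13. Stack: [-13, 13]
COMPARE_OP bool(>) → -13 vs 13 = False. Stack: [False]
POP_JUMP_IF_FALSE → pop False; jump. Stack: []
LOAD_CONST → push 2. Stack: [2]
STORE_FAST z → z=2. Stack: []
LOAD_FAST z → push 2. Stack: [2]
RETURN_VALUE → return 2.

2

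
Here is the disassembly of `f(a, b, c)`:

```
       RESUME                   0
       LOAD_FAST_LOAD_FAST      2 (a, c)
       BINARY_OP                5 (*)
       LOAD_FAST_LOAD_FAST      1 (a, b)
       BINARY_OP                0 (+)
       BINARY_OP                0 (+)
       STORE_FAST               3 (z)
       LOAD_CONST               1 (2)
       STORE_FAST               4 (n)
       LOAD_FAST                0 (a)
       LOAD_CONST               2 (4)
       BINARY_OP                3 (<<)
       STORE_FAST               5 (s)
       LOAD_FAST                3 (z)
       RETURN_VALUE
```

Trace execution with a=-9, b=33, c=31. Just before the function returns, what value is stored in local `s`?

-144

LOAD_FAST_LOAD_FAST a,c → push -9,31. Stack: [-9, 31]
BINARY_OP * → -9 * 31 = -279. Stack: [-279]
LOAD_FAST_LOAD_FAST a,b → push -9,33. Stack: [-279, -9, 33]
BINARY_OP + → -9 + 33 = 24. Stack: [-279, 24]
BINARY_OP + → -279 + 24 = -255. Stack: [-255]
STORE_FAST z → z=-255. Stack: []
LOAD_CONST → push 2. Stack: [2]
STORE_FAST n → n=2. Stack: []
LOAD_FAST a → push -9. Stack: [-9]
LOAD_CONST → push 4. Stack: [-9, 4]
BINARY_OP << → -9 << 4 = -144. Stack: [-144]
STORE_FAST s → s=-144. Stack: []
LOAD_FAST z → push -255. Stack: [-255]
RETURN_VALUE → return -255.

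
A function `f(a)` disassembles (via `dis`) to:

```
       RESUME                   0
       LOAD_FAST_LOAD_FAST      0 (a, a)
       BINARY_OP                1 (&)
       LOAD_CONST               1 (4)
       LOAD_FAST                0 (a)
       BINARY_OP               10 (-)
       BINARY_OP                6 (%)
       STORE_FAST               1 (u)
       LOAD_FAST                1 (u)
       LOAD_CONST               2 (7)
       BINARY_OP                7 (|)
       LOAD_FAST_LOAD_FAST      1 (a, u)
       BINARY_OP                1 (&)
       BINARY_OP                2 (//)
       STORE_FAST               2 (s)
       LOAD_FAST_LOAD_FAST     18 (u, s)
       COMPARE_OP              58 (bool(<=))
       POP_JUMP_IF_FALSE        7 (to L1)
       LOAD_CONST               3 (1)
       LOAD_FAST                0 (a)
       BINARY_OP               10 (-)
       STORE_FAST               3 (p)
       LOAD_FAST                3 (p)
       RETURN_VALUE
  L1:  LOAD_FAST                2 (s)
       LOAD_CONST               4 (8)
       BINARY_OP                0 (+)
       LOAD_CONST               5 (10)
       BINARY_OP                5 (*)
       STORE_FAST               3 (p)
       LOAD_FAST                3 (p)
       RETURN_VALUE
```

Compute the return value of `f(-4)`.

90

LOAD_FAST_LOAD_FAST a,a → push -4,-4. Stack: [-4, -4]
BINARY_OP & → -4 & -4 = -4. Stack: [-4]
LOAD_CONST → push 4. Stack: [-4, 4]
LOAD_FAST a → push -4. Stack: [-4, 4, -4]
BINARY_OP - → 4 - -4 = 8. Stack: [-4, 8]
BINARY_OP % → -4 % 8 = 4. Stack: [4]
STORE_FAST u → u=4. Stack: []
LOAD_FAST u → push 4. Stack: [4]
LOAD_CONST → push 7. Stack: [4, 7]
BINARY_OP | → 4 | 7 = 7. Stack: [7]
LOAD_FAST_LOAD_FAST a,u → push -4,4. Stack: [7, -4, 4]
BINARY_OP & → -4 & 4 = 4. Stack: [7, 4]
BINARY_OP // → 7 // 4 = 1. Stack: [1]
STORE_FAST s → s=1. Stack: []
LOAD_FAST_LOAD_FAST u,s → push 4,1. Stack: [4, 1]
COMPARE_OP bool(<=) → 4 vs 1 = False. Stack: [False]
POP_JUMP_IF_FALSE → pop False; jump. Stack: []
LOAD_FAST s → push 1. Stack: [1]
LOAD_CONST → push 8. Stack: [1, 8]
BINARY_OP + → 1 + 8 = 9. Stack: [9]
LOAD_CONST → push 10. Stack: [9, 10]
BINARY_OP * → 9 * 10 = 90. Stack: [90]
STORE_FAST p → p=90. Stack: []
LOAD_FAST p → push 90. Stack: [90]
RETURN_VALUE → return 90.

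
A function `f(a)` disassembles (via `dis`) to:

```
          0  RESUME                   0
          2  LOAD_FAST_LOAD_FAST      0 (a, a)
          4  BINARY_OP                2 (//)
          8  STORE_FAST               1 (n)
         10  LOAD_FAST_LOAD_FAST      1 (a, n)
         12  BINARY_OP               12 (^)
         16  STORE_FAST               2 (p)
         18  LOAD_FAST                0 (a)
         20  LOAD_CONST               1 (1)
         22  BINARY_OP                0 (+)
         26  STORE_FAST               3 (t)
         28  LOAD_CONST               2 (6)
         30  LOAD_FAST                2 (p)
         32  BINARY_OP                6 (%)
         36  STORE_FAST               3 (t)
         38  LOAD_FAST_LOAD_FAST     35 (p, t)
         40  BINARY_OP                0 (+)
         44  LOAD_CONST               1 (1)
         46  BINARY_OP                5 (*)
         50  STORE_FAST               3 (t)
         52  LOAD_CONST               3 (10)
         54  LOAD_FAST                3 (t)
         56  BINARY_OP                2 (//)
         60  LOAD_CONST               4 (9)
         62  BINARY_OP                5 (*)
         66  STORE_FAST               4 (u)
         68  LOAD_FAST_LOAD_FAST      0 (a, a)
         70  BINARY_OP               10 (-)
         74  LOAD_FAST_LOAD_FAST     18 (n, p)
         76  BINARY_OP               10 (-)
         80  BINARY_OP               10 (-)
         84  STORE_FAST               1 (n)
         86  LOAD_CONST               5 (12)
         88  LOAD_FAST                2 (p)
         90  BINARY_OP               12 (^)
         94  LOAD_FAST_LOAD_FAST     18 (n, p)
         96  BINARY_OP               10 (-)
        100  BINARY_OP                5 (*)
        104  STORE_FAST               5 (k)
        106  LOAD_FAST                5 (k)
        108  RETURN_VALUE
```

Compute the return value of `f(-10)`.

5

LOAD_FAST_LOAD_FAST a,a → push -10,-10. Stack: [-10, -10]
BINARY_OP // → -10 // -10 = 1. Stack: [1]
STORE_FAST n → n=1. Stack: []
LOAD_FAST_LOAD_FAST a,n → push -10,1. Stack: [-10, 1]
BINARY_OP ^ → -10 ^ 1 = -9. Stack: [-9]
STORE_FAST p → p=-9. Stack: []
LOAD_FAST a → push -10. Stack: [-10]
LOAD_CONST → push 1. Stack: [-10, 1]
BINARY_OP + → -10 + 1 = -9. Stack: [-9]
STORE_FAST t → t=-9. Stack: []
LOAD_CONST → push 6. Stack: [6]
LOAD_FAST p → push -9. Stack: [6, -9]
BINARY_OP % → 6 % -9 = -3. Stack: [-3]
STORE_FAST t → t=-3. Stack: []
LOAD_FAST_LOAD_FAST p,t → push -9,-3. Stack: [-9, -3]
BINARY_OP + → -9 + -3 = -12. Stack: [-12]
LOAD_CONST → push 1. Stack: [-12, 1]
BINARY_OP * → -12 * 1 = -12. Stack: [-12]
STORE_FAST t → t=-12. Stack: []
LOAD_CONST → push 10. Stack: [10]
LOAD_FAST t → push -12. Stack: [10, -12]
BINARY_OP // → 10 // -12 = -1. Stack: [-1]
LOAD_CONST → push 9. Stack: [-1, 9]
BINARY_OP * → -1 * 9 = -9. Stack: [-9]
STORE_FAST u → u=-9. Stack: []
LOAD_FAST_LOAD_FAST a,a → push -10,-10. Stack: [-10, -10]
BINARY_OP - → -10 - -10 = 0. Stack: [0]
LOAD_FAST_LOAD_FAST n,p → push 1,-9. Stack: [0, 1, -9]
BINARY_OP - → 1 - -9 = 10. Stack: [0, 10]
BINARY_OP - → 0 - 10 = -10. Stack: [-10]
STORE_FAST n → n=-10. Stack: []
LOAD_CONST → push 12. Stack: [12]
LOAD_FAST p → push -9. Stack: [12, -9]
BINARY_OP ^ → 12 ^ -9 = -5. Stack: [-5]
LOAD_FAST_LOAD_FAST n,p → push -10,-9. Stack: [-5, -10, -9]
BINARY_OP - → -10 - -9 = -1. Stack: [-5, -1]
BINARY_OP * → -5 * -1 = 5. Stack: [5]
STORE_FAST k → k=5. Stack: []
LOAD_FAST k → push 5. Stack: [5]
RETURN_VALUE → return 5.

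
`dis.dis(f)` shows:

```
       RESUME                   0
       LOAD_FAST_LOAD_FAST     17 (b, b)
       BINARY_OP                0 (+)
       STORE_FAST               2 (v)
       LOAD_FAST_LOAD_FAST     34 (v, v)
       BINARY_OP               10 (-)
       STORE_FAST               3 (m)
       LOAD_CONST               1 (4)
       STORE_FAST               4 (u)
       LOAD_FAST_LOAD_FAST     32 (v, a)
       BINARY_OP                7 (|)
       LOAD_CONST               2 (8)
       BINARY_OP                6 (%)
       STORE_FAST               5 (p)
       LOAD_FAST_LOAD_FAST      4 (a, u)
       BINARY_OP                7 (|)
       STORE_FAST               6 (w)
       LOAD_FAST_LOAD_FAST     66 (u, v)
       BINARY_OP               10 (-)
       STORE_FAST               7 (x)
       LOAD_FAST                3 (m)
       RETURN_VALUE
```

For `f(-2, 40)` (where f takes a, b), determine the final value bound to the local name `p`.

LOAD_FAST_LOAD_FAST b,b → push 40,40. Stack: [40, 40]
BINARY_OP + → 40 + 40 = 80. Stack: [80]
STORE_FAST v → v=80. Stack: []
LOAD_FAST_LOAD_FAST v,v → push 80,80. Stack: [80, 80]
BINARY_OP - → 80 - 80 = 0. Stack: [0]
STORE_FAST m → m=0. Stack: []
LOAD_CONST → push 4. Stack: [4]
STORE_FAST u → u=4. Stack: []
LOAD_FAST_LOAD_FAST v,a → push 80,-2. Stack: [80, -2]
BINARY_OP | → 80 | -2 = -2. Stack: [-2]
LOAD_CONST → push 8. Stack: [-2, 8]
BINARY_OP % → -2 % 8 = 6. Stack: [6]
STORE_FAST p → p=6. Stack: []
LOAD_FAST_LOAD_FAST a,u → push -2,4. Stack: [-2, 4]
BINARY_OP | → -2 | 4 = -2. Stack: [-2]
STORE_FAST w → w=-2. Stack: []
LOAD_FAST_LOAD_FAST u,v → push 4,80. Stack: [4, 80]
BINARY_OP - → 4 - 80 = -76. Stack: [-76]
STORE_FAST x → x=-76. Stack: []
LOAD_FAST m → push 0. Stack: [0]
RETURN_VALUE → return 0.

6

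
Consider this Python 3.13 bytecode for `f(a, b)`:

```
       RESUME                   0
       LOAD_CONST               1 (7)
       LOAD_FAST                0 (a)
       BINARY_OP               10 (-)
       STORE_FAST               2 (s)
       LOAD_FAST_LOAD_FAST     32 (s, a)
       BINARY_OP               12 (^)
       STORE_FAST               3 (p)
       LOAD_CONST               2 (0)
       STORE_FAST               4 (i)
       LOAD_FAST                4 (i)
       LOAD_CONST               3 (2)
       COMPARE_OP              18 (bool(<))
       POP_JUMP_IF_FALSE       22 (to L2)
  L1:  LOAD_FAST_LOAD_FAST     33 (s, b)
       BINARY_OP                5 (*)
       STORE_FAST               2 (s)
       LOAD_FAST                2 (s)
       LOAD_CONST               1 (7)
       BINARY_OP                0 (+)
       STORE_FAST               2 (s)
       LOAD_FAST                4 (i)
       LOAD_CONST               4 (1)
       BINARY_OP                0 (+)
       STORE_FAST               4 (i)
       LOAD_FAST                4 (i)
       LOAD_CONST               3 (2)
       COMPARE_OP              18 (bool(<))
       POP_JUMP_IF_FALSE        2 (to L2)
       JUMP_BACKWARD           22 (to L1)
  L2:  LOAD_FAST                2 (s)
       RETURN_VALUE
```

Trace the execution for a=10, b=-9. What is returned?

LOAD_CONST → push 7. Stack: [7]
LOAD_FAST a → push 10. Stack: [7, 10]
BINARY_OP - → 7 - 10 = -3. Stack: [-3]
STORE_FAST s → s=-3. Stack: []
LOAD_FAST_LOAD_FAST s,a → push -3,10. Stack: [-3, 10]
BINARY_OP ^ → -3 ^ 10 = -9. Stack: [-9]
STORE_FAST p → p=-9. Stack: []
LOAD_CONST → push 0. Stack: [0]
STORE_FAST i → i=0. Stack: []
LOAD_FAST i → push 0. Stack: [0]
LOAD_CONST → push 2. Stack: [0, 2]
COMPARE_OP bool(<) → 0 vs 2 = True. Stack: [True]
POP_JUMP_IF_FALSE → pop True; no jump. Stack: []
LOAD_FAST_LOAD_FAST s,b → push -3,-9. Stack: [-3, -9]
BINARY_OP * → -3 * -9 = 27. Stack: [27]
STORE_FAST s → s=27. Stack: []
LOAD_FAST s → push 27. Stack: [27]
LOAD_CONST → push 7. Stack: [27, 7]
BINARY_OP + → 27 + 7 = 34. Stack: [34]
STORE_FAST s → s=34. Stack: []
LOAD_FAST i → push 0. Stack: [0]
LOAD_CONST → push 1. Stack: [0, 1]
BINARY_OP + → 0 + 1 = 1. Stack: [1]
STORE_FAST i → i=1. Stack: []
LOAD_FAST i → push 1. Stack: [1]
LOAD_CONST → push 2. Stack: [1, 2]
COMPARE_OP bool(<) → 1 vs 2 = True. Stack: [True]
POP_JUMP_IF_FALSE → pop True; no jump. Stack: []
LOAD_FAST_LOAD_FAST s,b → push 34,-9. Stack: [34, -9]
BINARY_OP * → 34 * -9 = -306. Stack: [-306]
STORE_FAST s → s=-306. Stack: []
LOAD_FAST s → push -306. Stack: [-306]
LOAD_CONST → push 7. Stack: [-306, 7]
BINARY_OP + → -306 + 7 = -299. Stack: [-299]
STORE_FAST s → s=-299. Stack: []
LOAD_FAST i → push 1. Stack: [1]
LOAD_CONST → push 1. Stack: [1, 1]
BINARY_OP + → 1 + 1 = 2. Stack: [2]
STORE_FAST i → i=2. Stack: []
LOAD_FAST i → push 2. Stack: [2]
LOAD_CONST → push 2. Stack: [2, 2]
COMPARE_OP bool(<) → 2 vs 2 = False. Stack: [False]
POP_JUMP_IF_FALSE → pop False; jump. Stack: []
LOAD_FAST s → push -299. Stack: [-299]
RETURN_VALUE → return -299.

-299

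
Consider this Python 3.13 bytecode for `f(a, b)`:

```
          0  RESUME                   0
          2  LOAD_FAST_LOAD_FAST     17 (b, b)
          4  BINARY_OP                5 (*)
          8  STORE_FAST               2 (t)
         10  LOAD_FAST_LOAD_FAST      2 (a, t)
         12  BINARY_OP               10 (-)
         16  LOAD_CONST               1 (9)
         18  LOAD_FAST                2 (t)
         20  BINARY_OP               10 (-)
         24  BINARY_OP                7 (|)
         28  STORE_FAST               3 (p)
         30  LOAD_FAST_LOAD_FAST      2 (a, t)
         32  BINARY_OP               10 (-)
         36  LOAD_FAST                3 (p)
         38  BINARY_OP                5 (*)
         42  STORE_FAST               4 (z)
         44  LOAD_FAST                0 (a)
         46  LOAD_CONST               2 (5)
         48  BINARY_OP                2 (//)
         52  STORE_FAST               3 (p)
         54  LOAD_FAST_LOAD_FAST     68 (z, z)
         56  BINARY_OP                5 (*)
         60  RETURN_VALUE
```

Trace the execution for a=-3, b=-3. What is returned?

20736

LOAD_FAST_LOAD_FAST b,b → push -3,-3. Stack: [-3, -3]
BINARY_OP * → -3 * -3 = 9. Stack: [9]
STORE_FAST t → t=9. Stack: []
LOAD_FAST_LOAD_FAST a,t → push -3,9. Stack: [-3, 9]
BINARY_OP - → -3 - 9 = -12. Stack: [-12]
LOAD_CONST → push 9. Stack: [-12, 9]
LOAD_FAST t → push 9. Stack: [-12, 9, 9]
BINARY_OP - → 9 - 9 = 0. Stack: [-12, 0]
BINARY_OP | → -12 | 0 = -12. Stack: [-12]
STORE_FAST p → p=-12. Stack: []
LOAD_FAST_LOAD_FAST a,t → push -3,9. Stack: [-3, 9]
BINARY_OP - → -3 - 9 = -12. Stack: [-12]
LOAD_FAST p → push -12. Stack: [-12, -12]
BINARY_OP * → -12 * -12 = 144. Stack: [144]
STORE_FAST z → z=144. Stack: []
LOAD_FAST a → push -3. Stack: [-3]
LOAD_CONST → push 5. Stack: [-3, 5]
BINARY_OP // → -3 // 5 = -1. Stack: [-1]
STORE_FAST p → p=-1. Stack: []
LOAD_FAST_LOAD_FAST z,z → push 144,144. Stack: [144, 144]
BINARY_OP * → 144 * 144 = 20736. Stack: [20736]
RETURN_VALUE → return 20736.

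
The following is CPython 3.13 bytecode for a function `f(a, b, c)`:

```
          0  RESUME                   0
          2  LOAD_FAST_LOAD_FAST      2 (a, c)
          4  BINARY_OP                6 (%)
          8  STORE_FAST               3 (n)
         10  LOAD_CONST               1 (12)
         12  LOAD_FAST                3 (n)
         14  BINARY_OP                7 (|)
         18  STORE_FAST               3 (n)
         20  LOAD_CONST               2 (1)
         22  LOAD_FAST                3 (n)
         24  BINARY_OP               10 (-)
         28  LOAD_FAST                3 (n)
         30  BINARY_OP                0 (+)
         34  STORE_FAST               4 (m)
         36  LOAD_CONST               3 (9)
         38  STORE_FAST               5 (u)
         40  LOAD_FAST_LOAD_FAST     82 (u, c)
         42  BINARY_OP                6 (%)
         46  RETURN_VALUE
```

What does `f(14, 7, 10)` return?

LOAD_FAST_LOAD_FAST a,c → push 14,10. Stack: [14, 10]
BINARY_OP % → 14 % 10 = 4. Stack: [4]
STORE_FAST n → n=4. Stack: []
LOAD_CONST → push 12. Stack: [12]
LOAD_FAST n → push 4. Stack: [12, 4]
BINARY_OP | → 12 | 4 = 12. Stack: [12]
STORE_FAST n → n=12. Stack: []
LOAD_CONST → push 1. Stack: [1]
LOAD_FAST n → push 12. Stack: [1, 12]
BINARY_OP - → 1 - 12 = -11. Stack: [-11]
LOAD_FAST n → push 12. Stack: [-11, 12]
BINARY_OP + → -11 + 12 = 1. Stack: [1]
STORE_FAST m → m=1. Stack: []
LOAD_CONST → push 9. Stack: [9]
STORE_FAST u → u=9. Stack: []
LOAD_FAST_LOAD_FAST u,c → push 9,10. Stack: [9, 10]
BINARY_OP % → 9 % 10 = 9. Stack: [9]
RETURN_VALUE → return 9.

9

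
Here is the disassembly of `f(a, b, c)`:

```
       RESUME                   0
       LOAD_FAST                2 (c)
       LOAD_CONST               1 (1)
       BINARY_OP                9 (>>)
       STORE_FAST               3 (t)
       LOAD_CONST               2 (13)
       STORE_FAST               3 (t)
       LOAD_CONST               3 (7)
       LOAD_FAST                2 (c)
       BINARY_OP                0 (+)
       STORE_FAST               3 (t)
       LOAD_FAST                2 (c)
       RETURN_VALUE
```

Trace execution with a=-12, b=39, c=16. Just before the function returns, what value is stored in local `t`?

LOAD_FAST c → push 16. Stack: [16]
LOAD_CONST → push 1. Stack: [16, 1]
BINARY_OP >> → 16 >> 1 = 8. Stack: [8]
STORE_FAST t → t=8. Stack: []
LOAD_CONST → push 13. Stack: [13]
STORE_FAST t → t=13. Stack: []
LOAD_CONST → push 7. Stack: [7]
LOAD_FAST c → push 16. Stack: [7, 16]
BINARY_OP + → 7 + 16 = 23. Stack: [23]
STORE_FAST t → t=23. Stack: []
LOAD_FAST c → push 16. Stack: [16]
RETURN_VALUE → return 16.

23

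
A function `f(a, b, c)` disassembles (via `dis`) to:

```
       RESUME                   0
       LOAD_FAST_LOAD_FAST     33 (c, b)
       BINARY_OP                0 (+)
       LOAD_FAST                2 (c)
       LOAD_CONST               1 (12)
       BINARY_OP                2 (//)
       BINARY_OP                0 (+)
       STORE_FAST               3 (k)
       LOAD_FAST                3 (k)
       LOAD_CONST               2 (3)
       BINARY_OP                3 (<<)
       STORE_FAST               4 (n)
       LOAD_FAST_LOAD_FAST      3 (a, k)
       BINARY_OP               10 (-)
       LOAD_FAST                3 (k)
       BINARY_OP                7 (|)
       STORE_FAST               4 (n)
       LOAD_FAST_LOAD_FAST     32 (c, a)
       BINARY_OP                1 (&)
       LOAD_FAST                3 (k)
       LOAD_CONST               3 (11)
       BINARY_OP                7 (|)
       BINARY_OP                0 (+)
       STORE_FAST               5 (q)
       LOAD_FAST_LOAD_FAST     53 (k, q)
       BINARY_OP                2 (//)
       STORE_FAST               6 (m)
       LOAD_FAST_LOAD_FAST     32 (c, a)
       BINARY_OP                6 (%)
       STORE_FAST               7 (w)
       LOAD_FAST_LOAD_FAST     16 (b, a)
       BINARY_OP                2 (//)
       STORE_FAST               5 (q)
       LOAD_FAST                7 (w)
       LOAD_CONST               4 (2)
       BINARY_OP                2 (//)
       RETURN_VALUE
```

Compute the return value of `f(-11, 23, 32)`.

LOAD_FAST_LOAD_FAST c,b → push 32,23. Stack: [32, 23]
BINARY_OP + → 32 + 23 = 55. Stack: [55]
LOAD_FAST c → push 32. Stack: [55, 32]
LOAD_CONST → push 12. Stack: [55, 32, 12]
BINARY_OP // → 32 // 12 = 2. Stack: [55, 2]
BINARY_OP + → 55 + 2 = 57. Stack: [57]
STORE_FAST k → k=57. Stack: []
LOAD_FAST k → push 57. Stack: [57]
LOAD_CONST → push 3. Stack: [57, 3]
BINARY_OP << → 57 << 3 = 456. Stack: [456]
STORE_FAST n → n=456. Stack: []
LOAD_FAST_LOAD_FAST a,k → push -11,57. Stack: [-11, 57]
BINARY_OP - → -11 - 57 = -68. Stack: [-68]
LOAD_FAST k → push 57. Stack: [-68, 57]
BINARY_OP | → -68 | 57 = -67. Stack: [-67]
STORE_FAST n → n=-67. Stack: []
LOAD_FAST_LOAD_FAST c,a → push 32,-11. Stack: [32, -11]
BINARY_OP & → 32 & -11 = 32. Stack: [32]
LOAD_FAST k → push 57. Stack: [32, 57]
LOAD_CONST → push 11. Stack: [32, 57, 11]
BINARY_OP | → 57 | 11 = 59. Stack: [32, 59]
BINARY_OP + → 32 + 59 = 91. Stack: [91]
STORE_FAST q → q=91. Stack: []
LOAD_FAST_LOAD_FAST k,q → push 57,91. Stack: [57, 91]
BINARY_OP // → 57 // 91 = 0. Stack: [0]
STORE_FAST m → m=0. Stack: []
LOAD_FAST_LOAD_FAST c,a → push 32,-11. Stack: [32, -11]
BINARY_OP % → 32 % -11 = -1. Stack: [-1]
STORE_FAST w → w=-1. Stack: []
LOAD_FAST_LOAD_FAST b,a → push 23,-11. Stack: [23, -11]
BINARY_OP // → 23 // -11 = -3. Stack: [-3]
STORE_FAST q → q=-3. Stack: []
LOAD_FAST w → push -1. Stack: [-1]
LOAD_CONST → push 2. Stack: [-1, 2]
BINARY_OP // → -1 // 2 = -1. Stack: [-1]
RETURN_VALUE → return -1.

-1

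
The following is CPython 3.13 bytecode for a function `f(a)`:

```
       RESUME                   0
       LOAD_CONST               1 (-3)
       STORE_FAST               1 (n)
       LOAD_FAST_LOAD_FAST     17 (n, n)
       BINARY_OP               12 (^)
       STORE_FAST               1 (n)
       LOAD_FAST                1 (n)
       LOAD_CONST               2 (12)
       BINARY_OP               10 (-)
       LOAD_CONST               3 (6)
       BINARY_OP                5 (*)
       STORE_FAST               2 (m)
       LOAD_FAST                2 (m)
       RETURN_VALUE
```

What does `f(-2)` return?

LOAD_CONST → push -3. Stack: [-3]
STORE_FAST n → n=-3. Stack: []
LOAD_FAST_LOAD_FAST n,n → push -3,-3. Stack: [-3, -3]
BINARY_OP ^ → -3 ^ -3 = 0. Stack: [0]
STORE_FAST n → n=0. Stack: []
LOAD_FAST n → push 0. Stack: [0]
LOAD_CONST → push 12. Stack: [0, 12]
BINARY_OP - → 0 - 12 = -12. Stack: [-12]
LOAD_CONST → push 6. Stack: [-12, 6]
BINARY_OP * → -12 * 6 = -72. Stack: [-72]
STORE_FAST m → m=-72. Stack: []
LOAD_FAST m → push -72. Stack: [-72]
RETURN_VALUE → return -72.

-72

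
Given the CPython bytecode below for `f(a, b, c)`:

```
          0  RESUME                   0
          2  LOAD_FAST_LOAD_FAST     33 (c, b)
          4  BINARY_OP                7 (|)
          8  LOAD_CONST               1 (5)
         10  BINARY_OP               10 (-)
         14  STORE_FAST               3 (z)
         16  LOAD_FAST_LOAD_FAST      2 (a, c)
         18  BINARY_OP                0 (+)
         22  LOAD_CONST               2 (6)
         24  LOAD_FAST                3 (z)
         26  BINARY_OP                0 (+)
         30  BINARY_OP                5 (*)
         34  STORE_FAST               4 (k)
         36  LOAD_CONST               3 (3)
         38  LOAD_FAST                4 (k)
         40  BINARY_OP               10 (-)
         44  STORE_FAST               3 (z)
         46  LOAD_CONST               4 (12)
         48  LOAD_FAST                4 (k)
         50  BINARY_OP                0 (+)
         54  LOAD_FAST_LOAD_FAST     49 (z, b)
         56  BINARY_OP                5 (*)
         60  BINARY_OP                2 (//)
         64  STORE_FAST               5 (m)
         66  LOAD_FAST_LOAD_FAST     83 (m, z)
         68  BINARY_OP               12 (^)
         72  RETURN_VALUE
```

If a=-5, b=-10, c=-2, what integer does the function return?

-4

LOAD_FAST_LOAD_FAST c,b → push -2,-10. Stack: [-2, -10]
BINARY_OP | → -2 | -10 = -2. Stack: [-2]
LOAD_CONST → push 5. Stack: [-2, 5]
BINARY_OP - → -2 - 5 = -7. Stack: [-7]
STORE_FAST z → z=-7. Stack: []
LOAD_FAST_LOAD_FAST a,c → push -5,-2. Stack: [-5, -2]
BINARY_OP + → -5 + -2 = -7. Stack: [-7]
LOAD_CONST → push 6. Stack: [-7, 6]
LOAD_FAST z → push -7. Stack: [-7, 6, -7]
BINARY_OP + → 6 + -7 = -1. Stack: [-7, -1]
BINARY_OP * → -7 * -1 = 7. Stack: [7]
STORE_FAST k → k=7. Stack: []
LOAD_CONST → push 3. Stack: [3]
LOAD_FAST k → push 7. Stack: [3, 7]
BINARY_OP - → 3 - 7 = -4. Stack: [-4]
STORE_FAST z → z=-4. Stack: []
LOAD_CONST → push 12. Stack: [12]
LOAD_FAST k → push 7. Stack: [12, 7]
BINARY_OP + → 12 + 7 = 19. Stack: [19]
LOAD_FAST_LOAD_FAST z,b → push -4,-10. Stack: [19, -4, -10]
BINARY_OP * → -4 * -10 = 40. Stack: [19, 40]
BINARY_OP // → 19 // 40 = 0. Stack: [0]
STORE_FAST m → m=0. Stack: []
LOAD_FAST_LOAD_FAST m,z → push 0,-4. Stack: [0, -4]
BINARY_OP ^ → 0 ^ -4 = -4. Stack: [-4]
RETURN_VALUE → return -4.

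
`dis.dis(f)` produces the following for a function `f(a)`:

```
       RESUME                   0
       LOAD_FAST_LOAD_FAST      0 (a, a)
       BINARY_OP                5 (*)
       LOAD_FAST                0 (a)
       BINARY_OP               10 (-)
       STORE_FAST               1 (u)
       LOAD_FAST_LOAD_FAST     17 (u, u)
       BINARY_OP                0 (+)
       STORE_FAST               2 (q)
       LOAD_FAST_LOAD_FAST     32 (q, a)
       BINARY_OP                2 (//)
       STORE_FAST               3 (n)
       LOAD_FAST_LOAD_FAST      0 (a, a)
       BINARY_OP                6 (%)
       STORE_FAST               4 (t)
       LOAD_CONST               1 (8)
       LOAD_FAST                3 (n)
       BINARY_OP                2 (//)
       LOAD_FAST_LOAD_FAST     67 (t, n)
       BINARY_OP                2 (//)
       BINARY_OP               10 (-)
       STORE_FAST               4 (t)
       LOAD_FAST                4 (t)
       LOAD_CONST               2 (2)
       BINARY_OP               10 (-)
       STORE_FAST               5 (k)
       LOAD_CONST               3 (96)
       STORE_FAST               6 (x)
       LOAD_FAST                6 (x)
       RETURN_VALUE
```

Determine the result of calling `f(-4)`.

LOAD_FAST_LOAD_FAST a,a → push -4,-4. Stack: [-4, -4]
BINARY_OP * → -4 * -4 = 16. Stack: [16]
LOAD_FAST a → push -4. Stack: [16, -4]
BINARY_OP - → 16 - -4 = 20. Stack: [20]
STORE_FAST u → u=20. Stack: []
LOAD_FAST_LOAD_FAST u,u → push 20,20. Stack: [20, 20]
BINARY_OP + → 20 + 20 = 40. Stack: [40]
STORE_FAST q → q=40. Stack: []
LOAD_FAST_LOAD_FAST q,a → push 40,-4. Stack: [40, -4]
BINARY_OP // → 40 // -4 = -10. Stack: [-10]
STORE_FAST n → n=-10. Stack: []
LOAD_FAST_LOAD_FAST a,a → push -4,-4. Stack: [-4, -4]
BINARY_OP % → -4 % -4 = 0. Stack: [0]
STORE_FAST t → t=0. Stack: []
LOAD_CONST → push 8. Stack: [8]
LOAD_FAST n → push -10. Stack: [8, -10]
BINARY_OP // → 8 // -10 = -1. Stack: [-1]
LOAD_FAST_LOAD_FAST t,n → push 0,-10. Stack: [-1, 0, -10]
BINARY_OP // → 0 // -10 = 0. Stack: [-1, 0]
BINARY_OP - → -1 - 0 = -1. Stack: [-1]
STORE_FAST t → t=-1. Stack: []
LOAD_FAST t → push -1. Stack: [-1]
LOAD_CONST → push 2. Stack: [-1, 2]
BINARY_OP - → -1 - 2 = -3. Stack: [-3]
STORE_FAST k → k=-3. Stack: []
LOAD_CONST → push 96. Stack: [96]
STORE_FAST x → x=96. Stack: []
LOAD_FAST x → push 96. Stack: [96]
RETURN_VALUE → return 96.

96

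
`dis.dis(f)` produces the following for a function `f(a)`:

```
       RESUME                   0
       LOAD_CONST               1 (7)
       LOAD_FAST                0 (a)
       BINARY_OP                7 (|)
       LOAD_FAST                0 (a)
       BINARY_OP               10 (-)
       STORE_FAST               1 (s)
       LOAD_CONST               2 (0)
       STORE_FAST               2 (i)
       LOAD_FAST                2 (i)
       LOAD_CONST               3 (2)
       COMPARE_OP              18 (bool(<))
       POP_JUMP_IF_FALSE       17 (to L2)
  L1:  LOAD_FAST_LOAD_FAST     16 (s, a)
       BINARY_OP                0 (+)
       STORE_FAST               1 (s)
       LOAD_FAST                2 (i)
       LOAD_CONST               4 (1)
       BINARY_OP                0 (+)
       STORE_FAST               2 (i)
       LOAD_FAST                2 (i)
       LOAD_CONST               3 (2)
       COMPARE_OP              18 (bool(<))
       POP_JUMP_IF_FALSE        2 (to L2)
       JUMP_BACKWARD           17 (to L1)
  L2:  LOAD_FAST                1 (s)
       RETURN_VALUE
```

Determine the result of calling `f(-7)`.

LOAD_CONST → push 7. Stack: [7]
LOAD_FAST a → push -7. Stack: [7, -7]
BINARY_OP | → 7 | -7 = -1. Stack: [-1]
LOAD_FAST a → push -7. Stack: [-1, -7]
BINARY_OP - → -1 - -7 = 6. Stack: [6]
STORE_FAST s → s=6. Stack: []
LOAD_CONST → push 0. Stack: [0]
STORE_FAST i → i=0. Stack: []
LOAD_FAST i → push 0. Stack: [0]
LOAD_CONST → push 2. Stack: [0, 2]
COMPARE_OP bool(<) → 0 vs 2 = True. Stack: [True]
POP_JUMP_IF_FALSE → pop True; no jump. Stack: []
LOAD_FAST_LOAD_FAST s,a → push 6,-7. Stack: [6, -7]
BINARY_OP + → 6 + -7 = -1. Stack: [-1]
STORE_FAST s → s=-1. Stack: []
LOAD_FAST i → push 0. Stack: [0]
LOAD_CONST → push 1. Stack: [0, 1]
BINARY_OP + → 0 + 1 = 1. Stack: [1]
STORE_FAST i → i=1. Stack: []
LOAD_FAST i → push 1. Stack: [1]
LOAD_CONST → push 2. Stack: [1, 2]
COMPARE_OP bool(<) → 1 vs 2 = True. Stack: [True]
POP_JUMP_IF_FALSE → pop True; no jump. Stack: []
LOAD_FAST_LOAD_FAST s,a → push -1,-7. Stack: [-1, -7]
BINARY_OP + → -1 + -7 = -8. Stack: [-8]
STORE_FAST s → s=-8. Stack: []
LOAD_FAST i → push 1. Stack: [1]
LOAD_CONST → push 1. Stack: [1, 1]
BINARY_OP + → 1 + 1 = 2. Stack: [2]
STORE_FAST i → i=2. Stack: []
LOAD_FAST i → push 2. Stack: [2]
LOAD_CONST → push 2. Stack: [2, 2]
COMPARE_OP bool(<) → 2 vs 2 = False. Stack: [False]
POP_JUMP_IF_FALSE → pop False; jump. Stack: []
LOAD_FAST s → push -8. Stack: [-8]
RETURN_VALUE → return -8.

-8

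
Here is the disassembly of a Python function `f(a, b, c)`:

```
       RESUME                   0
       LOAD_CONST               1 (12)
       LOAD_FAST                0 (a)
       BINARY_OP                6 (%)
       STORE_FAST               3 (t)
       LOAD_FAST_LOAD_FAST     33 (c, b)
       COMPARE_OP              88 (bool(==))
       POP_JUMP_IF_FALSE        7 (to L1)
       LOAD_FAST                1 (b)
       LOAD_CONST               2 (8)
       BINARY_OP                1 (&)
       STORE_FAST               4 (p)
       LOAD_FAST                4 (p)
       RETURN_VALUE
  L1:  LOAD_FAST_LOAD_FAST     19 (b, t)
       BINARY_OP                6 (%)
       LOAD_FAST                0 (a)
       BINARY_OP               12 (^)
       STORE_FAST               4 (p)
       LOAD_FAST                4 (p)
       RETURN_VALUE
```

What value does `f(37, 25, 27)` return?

36

LOAD_CONST → push 12. Stack: [12]
LOAD_FAST a → push 37. Stack: [12, 37]
BINARY_OP % → 12 % 37 = 12. Stack: [12]
STORE_FAST t → t=12. Stack: []
LOAD_FAST_LOAD_FAST c,b → push 27,25. Stack: [27, 25]
COMPARE_OP bool(==) → 27 vs 25 = False. Stack: [False]
POP_JUMP_IF_FALSE → pop False; jump. Stack: []
LOAD_FAST_LOAD_FAST b,t → push 25,12. Stack: [25, 12]
BINARY_OP % → 25 % 12 = 1. Stack: [1]
LOAD_FAST a → push 37. Stack: [1, 37]
BINARY_OP ^ → 1 ^ 37 = 36. Stack: [36]
STORE_FAST p → p=36. Stack: []
LOAD_FAST p → push 36. Stack: [36]
RETURN_VALUE → return 36.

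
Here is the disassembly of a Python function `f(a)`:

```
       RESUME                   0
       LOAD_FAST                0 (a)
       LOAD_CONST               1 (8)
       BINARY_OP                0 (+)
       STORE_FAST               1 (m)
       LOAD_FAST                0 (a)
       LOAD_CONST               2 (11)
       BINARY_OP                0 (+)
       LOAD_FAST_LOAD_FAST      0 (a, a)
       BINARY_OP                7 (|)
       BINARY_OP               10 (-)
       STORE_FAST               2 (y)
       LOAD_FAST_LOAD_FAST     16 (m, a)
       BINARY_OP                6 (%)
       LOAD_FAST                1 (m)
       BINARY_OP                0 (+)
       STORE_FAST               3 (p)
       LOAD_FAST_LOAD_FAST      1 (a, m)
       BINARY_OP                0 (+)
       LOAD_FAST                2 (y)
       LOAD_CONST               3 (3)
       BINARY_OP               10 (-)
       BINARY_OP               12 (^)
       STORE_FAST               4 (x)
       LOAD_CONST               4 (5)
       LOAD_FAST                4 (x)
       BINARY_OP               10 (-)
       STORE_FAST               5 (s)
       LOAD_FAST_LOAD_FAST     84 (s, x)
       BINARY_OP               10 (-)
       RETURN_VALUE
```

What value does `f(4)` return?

-43

LOAD_FAST a → push 4. Stack: [4]
LOAD_CONST → push 8. Stack: [4, 8]
BINARY_OP + → 4 + 8 = 12. Stack: [12]
STORE_FAST m → m=12. Stack: []
LOAD_FAST a → push 4. Stack: [4]
LOAD_CONST → push 11. Stack: [4, 11]
BINARY_OP + → 4 + 11 = 15. Stack: [15]
LOAD_FAST_LOAD_FAST a,a → push 4,4. Stack: [15, 4, 4]
BINARY_OP | → 4 | 4 = 4. Stack: [15, 4]
BINARY_OP - → 15 - 4 = 11. Stack: [11]
STORE_FAST y → y=11. Stack: []
LOAD_FAST_LOAD_FAST m,a → push 12,4. Stack: [12, 4]
BINARY_OP % → 12 % 4 = 0. Stack: [0]
LOAD_FAST m → push 12. Stack: [0, 12]
BINARY_OP + → 0 + 12 = 12. Stack: [12]
STORE_FAST p → p=12. Stack: []
LOAD_FAST_LOAD_FAST a,m → push 4,12. Stack: [4, 12]
BINARY_OP + → 4 + 12 = 16. Stack: [16]
LOAD_FAST y → push 11. Stack: [16, 11]
LOAD_CONST → push 3. Stack: [16, 11, 3]
BINARY_OP - → 11 - 3 = 8. Stack: [16, 8]
BINARY_OP ^ → 16 ^ 8 = 24. Stack: [24]
STORE_FAST x → x=24. Stack: []
LOAD_CONST → push 5. Stack: [5]
LOAD_FAST x → push 24. Stack: [5, 24]
BINARY_OP - → 5 - 24 = -19. Stack: [-19]
STORE_FAST s → s=-19. Stack: []
LOAD_FAST_LOAD_FAST s,x → push -19,24. Stack: [-19, 24]
BINARY_OP - → -19 - 24 = -43. Stack: [-43]
RETURN_VALUE → return -43.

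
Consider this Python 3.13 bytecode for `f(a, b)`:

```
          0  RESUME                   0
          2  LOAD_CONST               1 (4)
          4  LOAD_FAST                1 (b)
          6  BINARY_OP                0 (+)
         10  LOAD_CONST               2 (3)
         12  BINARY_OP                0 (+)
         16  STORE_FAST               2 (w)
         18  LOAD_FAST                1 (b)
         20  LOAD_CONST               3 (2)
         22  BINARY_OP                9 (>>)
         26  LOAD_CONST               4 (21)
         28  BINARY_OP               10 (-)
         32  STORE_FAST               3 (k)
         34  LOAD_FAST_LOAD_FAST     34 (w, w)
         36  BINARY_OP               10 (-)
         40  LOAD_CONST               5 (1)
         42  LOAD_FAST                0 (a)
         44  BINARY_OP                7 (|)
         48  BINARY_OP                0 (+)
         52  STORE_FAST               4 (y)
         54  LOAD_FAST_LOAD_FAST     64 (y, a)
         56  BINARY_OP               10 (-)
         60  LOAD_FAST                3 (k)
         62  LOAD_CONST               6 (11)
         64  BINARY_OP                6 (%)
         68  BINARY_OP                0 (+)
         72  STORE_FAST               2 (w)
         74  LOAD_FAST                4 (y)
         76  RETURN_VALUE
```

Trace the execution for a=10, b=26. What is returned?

11

LOAD_CONST → push 4. Stack: [4]
LOAD_FAST b → push 26. Stack: [4, 26]
BINARY_OP + → 4 + 26 = 30. Stack: [30]
LOAD_CONST → push 3. Stack: [30, 3]
BINARY_OP + → 30 + 3 = 33. Stack: [33]
STORE_FAST w → w=33. Stack: []
LOAD_FAST b → push 26. Stack: [26]
LOAD_CONST → push 2. Stack: [26, 2]
BINARY_OP >> → 26 >> 2 = 6. Stack: [6]
LOAD_CONST → push 21. Stack: [6, 21]
BINARY_OP - → 6 - 21 = -15. Stack: [-15]
STORE_FAST k → k=-15. Stack: []
LOAD_FAST_LOAD_FAST w,w → push 33,33. Stack: [33, 33]
BINARY_OP - → 33 - 33 = 0. Stack: [0]
LOAD_CONST → push 1. Stack: [0, 1]
LOAD_FAST a → push 10. Stack: [0, 1, 10]
BINARY_OP | → 1 | 10 = 11. Stack: [0, 11]
BINARY_OP + → 0 + 11 = 11. Stack: [11]
STORE_FAST y → y=11. Stack: []
LOAD_FAST_LOAD_FAST y,a → push 11,10. Stack: [11, 10]
BINARY_OP - → 11 - 10 = 1. Stack: [1]
LOAD_FAST k → push -15. Stack: [1, -15]
LOAD_CONST → push 11. Stack: [1, -15, 11]
BINARY_OP % → -15 % 11 = 7. Stack: [1, 7]
BINARY_OP + → 1 + 7 = 8. Stack: [8]
STORE_FAST w → w=8. Stack: []
LOAD_FAST y → push 11. Stack: [11]
RETURN_VALUE → return 11.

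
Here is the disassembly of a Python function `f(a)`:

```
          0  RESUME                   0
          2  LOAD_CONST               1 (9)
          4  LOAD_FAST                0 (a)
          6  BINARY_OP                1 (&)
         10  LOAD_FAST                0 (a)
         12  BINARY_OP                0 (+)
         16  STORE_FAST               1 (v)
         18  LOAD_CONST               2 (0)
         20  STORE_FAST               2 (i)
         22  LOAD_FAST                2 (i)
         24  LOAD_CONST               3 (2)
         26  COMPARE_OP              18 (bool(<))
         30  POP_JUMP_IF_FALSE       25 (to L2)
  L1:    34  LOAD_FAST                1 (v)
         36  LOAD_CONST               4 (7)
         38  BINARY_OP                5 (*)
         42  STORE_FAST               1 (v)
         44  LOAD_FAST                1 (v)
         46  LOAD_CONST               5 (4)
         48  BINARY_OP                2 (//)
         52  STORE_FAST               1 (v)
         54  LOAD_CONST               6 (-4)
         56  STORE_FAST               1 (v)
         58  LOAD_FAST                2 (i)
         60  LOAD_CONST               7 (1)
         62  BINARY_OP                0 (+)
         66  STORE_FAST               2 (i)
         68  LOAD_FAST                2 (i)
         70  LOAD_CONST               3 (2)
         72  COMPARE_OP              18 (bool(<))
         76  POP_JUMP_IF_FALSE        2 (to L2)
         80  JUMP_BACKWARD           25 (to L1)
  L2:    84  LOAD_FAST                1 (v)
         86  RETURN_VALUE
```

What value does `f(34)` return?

-4

LOAD_CONST → push 9. Stack: [9]
LOAD_FAST a → push 34. Stack: [9, 34]
BINARY_OP & → 9 & 34 = 0. Stack: [0]
LOAD_FAST a → push 34. Stack: [0, 34]
BINARY_OP + → 0 + 34 = 34. Stack: [34]
STORE_FAST v → v=34. Stack: []
LOAD_CONST → push 0. Stack: [0]
STORE_FAST i → i=0. Stack: []
LOAD_FAST i → push 0. Stack: [0]
LOAD_CONST → push 2. Stack: [0, 2]
COMPARE_OP bool(<) → 0 vs 2 = True. Stack: [True]
POP_JUMP_IF_FALSE → pop True; no jump. Stack: []
LOAD_FAST v → push 34. Stack: [34]
LOAD_CONST → push 7. Stack: [34, 7]
BINARY_OP * → 34 * 7 = 238. Stack: [238]
STORE_FAST v → v=238. Stack: []
LOAD_FAST v → push 238. Stack: [238]
LOAD_CONST → push 4. Stack: [238, 4]
BINARY_OP // → 238 // 4 = 59. Stack: [59]
STORE_FAST v → v=59. Stack: []
LOAD_CONST → push -4. Stack: [-4]
STORE_FAST v → v=-4. Stack: []
LOAD_FAST i → push 0. Stack: [0]
LOAD_CONST → push 1. Stack: [0, 1]
BINARY_OP + → 0 + 1 = 1. Stack: [1]
STORE_FAST i → i=1. Stack: []
LOAD_FAST i → push 1. Stack: [1]
LOAD_CONST → push 2. Stack: [1, 2]
COMPARE_OP bool(<) → 1 vs 2 = True. Stack: [True]
POP_JUMP_IF_FALSE → pop True; no jump. Stack: []
LOAD_FAST v → push -4. Stack: [-4]
LOAD_CONST → push 7. Stack: [-4, 7]
BINARY_OP * → -4 * 7 = -28. Stack: [-28]
STORE_FAST v → v=-28. Stack: []
LOAD_FAST v → push -28. Stack: [-28]
LOAD_CONST → push 4. Stack: [-28, 4]
BINARY_OP // → -28 // 4 = -7. Stack: [-7]
STORE_FAST v → v=-7. Stack: []
LOAD_CONST → push -4. Stack: [-4]
STORE_FAST v → v=-4. Stack: []
LOAD_FAST i → push 1. Stack: [1]
LOAD_CONST → push 1. Stack: [1, 1]
BINARY_OP + → 1 + 1 = 2. Stack: [2]
STORE_FAST i → i=2. Stack: []
LOAD_FAST i → push 2. Stack: [2]
LOAD_CONST → push 2. Stack: [2, 2]
COMPARE_OP bool(<) → 2 vs 2 = False. Stack: [False]
POP_JUMP_IF_FALSE → pop False; jump. Stack: []
LOAD_FAST v → push -4. Stack: [-4]
RETURN_VALUE → return -4.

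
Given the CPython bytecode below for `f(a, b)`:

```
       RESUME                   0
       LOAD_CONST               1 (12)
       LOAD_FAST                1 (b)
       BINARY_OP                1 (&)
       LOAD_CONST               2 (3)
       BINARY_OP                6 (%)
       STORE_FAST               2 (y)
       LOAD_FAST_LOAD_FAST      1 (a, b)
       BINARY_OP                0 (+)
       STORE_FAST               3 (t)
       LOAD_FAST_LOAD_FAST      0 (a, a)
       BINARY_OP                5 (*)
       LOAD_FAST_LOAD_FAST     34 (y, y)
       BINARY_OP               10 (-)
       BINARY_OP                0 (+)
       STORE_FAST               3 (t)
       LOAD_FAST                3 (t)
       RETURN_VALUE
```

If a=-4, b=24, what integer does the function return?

16

LOAD_CONST → push 12. Stack: [12]
LOAD_FAST b → push 24. Stack: [12, 24]
BINARY_OP & → 12 & 24 = 8. Stack: [8]
LOAD_CONST → push 3. Stack: [8, 3]
BINARY_OP % → 8 % 3 = 2. Stack: [2]
STORE_FAST y → y=2. Stack: []
LOAD_FAST_LOAD_FAST a,b → push -4,24. Stack: [-4, 24]
BINARY_OP + → -4 + 24 = 20. Stack: [20]
STORE_FAST t → t=20. Stack: []
LOAD_FAST_LOAD_FAST a,a → push -4,-4. Stack: [-4, -4]
BINARY_OP * → -4 * -4 = 16. Stack: [16]
LOAD_FAST_LOAD_FAST y,y → push 2,2. Stack: [16, 2, 2]
BINARY_OP - → 2 - 2 = 0. Stack: [16, 0]
BINARY_OP + → 16 + 0 = 16. Stack: [16]
STORE_FAST t → t=16. Stack: []
LOAD_FAST t → push 16. Stack: [16]
RETURN_VALUE → return 16.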